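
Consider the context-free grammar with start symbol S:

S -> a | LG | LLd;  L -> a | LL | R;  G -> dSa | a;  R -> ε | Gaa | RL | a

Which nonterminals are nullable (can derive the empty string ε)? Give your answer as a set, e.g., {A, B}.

Directly nullable (have an ε-rule): {R}.
L is nullable via L -> R (every symbol on the right is already known nullable).
Not nullable: G, S — each has a terminal in every rule's right-hand side or depends on a non-nullable symbol.

{L, R}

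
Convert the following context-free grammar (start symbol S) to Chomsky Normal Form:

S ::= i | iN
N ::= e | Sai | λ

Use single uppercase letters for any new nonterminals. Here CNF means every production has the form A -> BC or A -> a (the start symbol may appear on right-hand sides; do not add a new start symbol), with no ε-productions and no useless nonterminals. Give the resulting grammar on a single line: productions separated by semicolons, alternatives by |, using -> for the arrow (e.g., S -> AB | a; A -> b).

Nullable: {N}; after ε-elimination: S -> i | iN; N -> e | Sai.
No unit productions to eliminate.
TERM: introduce A -> a, B -> i and substitute in every rule of length ≥2.
BIN: N -> SAB becomes N -> SC, C -> AB.

S -> i | BN; A -> a; B -> i; C -> AB; N -> e | SC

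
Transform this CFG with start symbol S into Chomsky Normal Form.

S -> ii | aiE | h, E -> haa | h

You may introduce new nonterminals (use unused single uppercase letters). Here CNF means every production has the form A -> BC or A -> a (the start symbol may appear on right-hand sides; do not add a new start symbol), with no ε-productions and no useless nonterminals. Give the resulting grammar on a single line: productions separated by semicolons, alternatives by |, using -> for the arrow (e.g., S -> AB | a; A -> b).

No ε-productions.
No unit productions to eliminate.
TERM: introduce B -> a, A -> h, C -> i and substitute in every rule of length ≥2.
BIN: E -> ABB becomes E -> AD, D -> BB; S -> BCE becomes S -> BF, F -> CE.

S -> h | BF | CC; A -> h; B -> a; C -> i; D -> BB; E -> h | AD; F -> CE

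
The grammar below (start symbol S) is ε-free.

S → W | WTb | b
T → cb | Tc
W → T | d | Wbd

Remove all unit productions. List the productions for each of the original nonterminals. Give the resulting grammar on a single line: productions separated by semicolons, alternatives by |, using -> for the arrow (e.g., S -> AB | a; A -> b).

S -> b | d | Tc | cb | WTb | Wbd; T -> Tc | cb; W -> d | Tc | cb | Wbd

Unit productions: S->W, W->T.
Unit pairs (A ⇒* B via units): (S,T), (S,W), (W,T).
S: inherits non-unit rules of {S, T, W} → Tc | WTb | Wbd | b | cb | d.
T: inherits non-unit rules of {T} → Tc | cb.
W: inherits non-unit rules of {T, W} → Tc | Wbd | cb | d.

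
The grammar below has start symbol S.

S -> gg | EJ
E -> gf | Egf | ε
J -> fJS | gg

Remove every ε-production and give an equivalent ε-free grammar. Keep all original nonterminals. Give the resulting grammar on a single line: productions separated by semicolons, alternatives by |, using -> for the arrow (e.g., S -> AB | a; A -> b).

Nullable set: {E}.
S -> EJ: E nullable, giving EJ | J.
Drop E -> ε.
E -> Egf: E nullable, giving Egf | gf.
Unchanged (no nullable symbols): S -> gg; E -> gf; J -> fJS; J -> gg.

S -> J | EJ | gg; E -> gf | Egf; J -> gg | fJS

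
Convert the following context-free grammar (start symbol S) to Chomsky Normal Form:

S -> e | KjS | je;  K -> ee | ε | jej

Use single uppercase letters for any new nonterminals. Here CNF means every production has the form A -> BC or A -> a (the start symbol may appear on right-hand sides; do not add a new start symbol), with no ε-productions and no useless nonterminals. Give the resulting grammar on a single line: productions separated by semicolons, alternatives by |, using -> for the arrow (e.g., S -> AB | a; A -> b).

Nullable: {K}; after ε-elimination: S -> e | jS | je | KjS; K -> ee | jej.
No unit productions to eliminate.
TERM: introduce A -> e, B -> j and substitute in every rule of length ≥2.
BIN: K -> BAB becomes K -> BC, C -> AB; S -> KBS becomes S -> KD, D -> BS.

S -> e | BA | BS | KD; A -> e; B -> j; C -> AB; D -> BS; K -> AA | BC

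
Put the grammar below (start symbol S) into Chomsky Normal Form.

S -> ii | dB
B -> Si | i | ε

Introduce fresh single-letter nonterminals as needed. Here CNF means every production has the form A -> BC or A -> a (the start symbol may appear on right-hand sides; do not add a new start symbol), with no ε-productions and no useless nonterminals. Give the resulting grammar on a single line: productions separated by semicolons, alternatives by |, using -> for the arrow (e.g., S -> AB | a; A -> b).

Nullable: {B}; after ε-elimination: S -> d | dB | ii; B -> i | Si.
No unit productions to eliminate.
TERM: introduce C -> d, A -> i and substitute in every rule of length ≥2.

S -> d | AA | CB; A -> i; B -> i | SA; C -> d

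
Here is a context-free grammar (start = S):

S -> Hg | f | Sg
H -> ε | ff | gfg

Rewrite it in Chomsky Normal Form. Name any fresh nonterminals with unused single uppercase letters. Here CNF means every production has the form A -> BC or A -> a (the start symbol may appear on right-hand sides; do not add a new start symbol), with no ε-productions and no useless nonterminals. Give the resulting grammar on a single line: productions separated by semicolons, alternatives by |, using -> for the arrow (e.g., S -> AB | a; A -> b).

Nullable: {H}; after ε-elimination: S -> f | g | Hg | Sg; H -> ff | gfg.
No unit productions to eliminate.
TERM: introduce A -> f, B -> g and substitute in every rule of length ≥2.
BIN: H -> BAB becomes H -> BC, C -> AB.

S -> f | g | HB | SB; A -> f; B -> g; C -> AB; H -> AA | BC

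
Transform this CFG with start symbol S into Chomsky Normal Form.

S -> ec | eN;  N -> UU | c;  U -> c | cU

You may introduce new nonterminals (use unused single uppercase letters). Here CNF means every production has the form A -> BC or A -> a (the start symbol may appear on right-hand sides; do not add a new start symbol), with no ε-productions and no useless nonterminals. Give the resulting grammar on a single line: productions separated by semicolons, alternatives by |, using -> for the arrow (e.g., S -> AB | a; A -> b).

S -> AB | AN; A -> e; B -> c; N -> c | UU; U -> c | BU

No ε-productions.
No unit productions to eliminate.
TERM: introduce B -> c, A -> e and substitute in every rule of length ≥2.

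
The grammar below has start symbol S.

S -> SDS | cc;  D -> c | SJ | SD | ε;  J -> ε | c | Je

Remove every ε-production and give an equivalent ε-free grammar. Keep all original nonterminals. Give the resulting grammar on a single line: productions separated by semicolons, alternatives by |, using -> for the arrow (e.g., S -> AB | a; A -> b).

Nullable set: {D, J}.
S -> SDS: D nullable, giving SDS | SS.
Drop D -> ε.
D -> SD: D nullable, giving S | SD.
D -> SJ: J nullable, giving S | SJ.
Drop J -> ε.
J -> Je: J nullable, giving Je | e.
Unchanged (no nullable symbols): S -> cc; D -> c; J -> c.

S -> SS | cc | SDS; D -> S | c | SD | SJ; J -> c | e | Je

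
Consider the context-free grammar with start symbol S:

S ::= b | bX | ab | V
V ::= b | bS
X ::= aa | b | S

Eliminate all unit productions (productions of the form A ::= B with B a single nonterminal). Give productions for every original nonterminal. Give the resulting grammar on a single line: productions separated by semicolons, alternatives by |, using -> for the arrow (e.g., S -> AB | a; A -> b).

S -> b | ab | bS | bX; V -> b | bS; X -> b | aa | ab | bS | bX

Unit productions: S->V, X->S.
Unit pairs (A ⇒* B via units): (S,V), (X,S), (X,V).
S: inherits non-unit rules of {S, V} → ab | b | bS | bX.
V: inherits non-unit rules of {V} → b | bS.
X: inherits non-unit rules of {S, V, X} → aa | ab | b | bS | bX.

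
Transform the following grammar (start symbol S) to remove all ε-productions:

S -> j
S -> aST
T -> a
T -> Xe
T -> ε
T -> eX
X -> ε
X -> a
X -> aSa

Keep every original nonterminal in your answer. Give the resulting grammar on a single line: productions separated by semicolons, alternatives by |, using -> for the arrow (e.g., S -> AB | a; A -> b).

S -> j | aS | aST; T -> a | e | Xe | eX; X -> a | aSa

Nullable set: {T, X}.
S -> aST: T nullable, giving aS | aST.
Drop T -> ε.
T -> Xe: X nullable, giving Xe | e.
T -> eX: X nullable, giving e | eX.
Drop X -> ε.
Unchanged (no nullable symbols): S -> j; T -> a; X -> a; X -> aSa.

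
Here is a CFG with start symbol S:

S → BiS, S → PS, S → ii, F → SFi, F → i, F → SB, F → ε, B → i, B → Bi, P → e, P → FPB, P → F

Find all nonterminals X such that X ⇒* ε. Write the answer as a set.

Directly nullable (have an ε-rule): {F}.
P is nullable via P -> F (every symbol on the right is already known nullable).
Not nullable: B, S — each has a terminal in every rule's right-hand side or depends on a non-nullable symbol.

{F, P}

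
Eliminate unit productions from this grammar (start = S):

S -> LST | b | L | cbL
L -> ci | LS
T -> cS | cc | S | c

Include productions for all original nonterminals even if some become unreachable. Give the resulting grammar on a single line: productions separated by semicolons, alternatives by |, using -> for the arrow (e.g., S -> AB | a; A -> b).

S -> b | LS | ci | LST | cbL; L -> LS | ci; T -> b | c | LS | cS | cc | ci | LST | cbL

Unit productions: S->L, T->S.
Unit pairs (A ⇒* B via units): (S,L), (T,L), (T,S).
S: inherits non-unit rules of {L, S} → LS | LST | b | cbL | ci.
L: inherits non-unit rules of {L} → LS | ci.
T: inherits non-unit rules of {L, S, T} → LS | LST | b | c | cS | cbL | cc | ci.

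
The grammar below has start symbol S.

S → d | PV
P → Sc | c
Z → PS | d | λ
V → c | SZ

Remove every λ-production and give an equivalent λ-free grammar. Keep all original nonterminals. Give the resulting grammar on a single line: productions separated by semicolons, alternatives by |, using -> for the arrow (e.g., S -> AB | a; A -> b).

S -> d | PV; P -> c | Sc; V -> S | c | SZ; Z -> d | PS

Nullable set: {Z}.
V -> SZ: Z nullable, giving S | SZ.
Drop Z -> λ.
Unchanged (no nullable symbols): S -> PV; S -> d; P -> Sc; P -> c; V -> c; Z -> PS; Z -> d.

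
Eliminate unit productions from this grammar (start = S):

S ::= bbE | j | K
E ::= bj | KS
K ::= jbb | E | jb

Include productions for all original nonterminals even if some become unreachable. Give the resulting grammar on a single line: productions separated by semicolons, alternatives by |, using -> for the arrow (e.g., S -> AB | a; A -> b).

S -> j | KS | bj | jb | bbE | jbb; E -> KS | bj; K -> KS | bj | jb | jbb

Unit productions: K->E, S->K.
Unit pairs (A ⇒* B via units): (K,E), (S,E), (S,K).
S: inherits non-unit rules of {E, K, S} → KS | bbE | bj | j | jb | jbb.
E: inherits non-unit rules of {E} → KS | bj.
K: inherits non-unit rules of {E, K} → KS | bj | jb | jbb.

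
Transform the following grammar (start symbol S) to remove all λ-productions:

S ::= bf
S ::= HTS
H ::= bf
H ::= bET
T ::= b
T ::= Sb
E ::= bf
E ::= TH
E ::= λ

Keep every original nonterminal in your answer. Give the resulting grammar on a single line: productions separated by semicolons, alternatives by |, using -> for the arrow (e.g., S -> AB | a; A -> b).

Nullable set: {E}.
Drop E -> λ.
H -> bET: E nullable, giving bET | bT.
Unchanged (no nullable symbols): S -> HTS; S -> bf; E -> TH; E -> bf; H -> bf; T -> Sb; T -> b.

S -> bf | HTS; E -> TH | bf; H -> bT | bf | bET; T -> b | Sb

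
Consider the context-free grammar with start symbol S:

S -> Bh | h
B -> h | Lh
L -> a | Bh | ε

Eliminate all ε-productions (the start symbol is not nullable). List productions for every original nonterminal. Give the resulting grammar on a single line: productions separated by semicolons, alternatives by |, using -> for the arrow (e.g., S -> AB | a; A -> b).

Nullable set: {L}.
B -> Lh: L nullable, giving Lh | h.
Drop L -> ε.
Unchanged (no nullable symbols): S -> Bh; S -> h; B -> h; L -> Bh; L -> a.

S -> h | Bh; B -> h | Lh; L -> a | Bh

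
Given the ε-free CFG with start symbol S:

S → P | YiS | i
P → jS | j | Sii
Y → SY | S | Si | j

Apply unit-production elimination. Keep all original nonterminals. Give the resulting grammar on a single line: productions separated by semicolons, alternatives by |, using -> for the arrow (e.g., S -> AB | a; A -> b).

S -> i | j | jS | Sii | YiS; P -> j | jS | Sii; Y -> i | j | SY | Si | jS | Sii | YiS

Unit productions: S->P, Y->S.
Unit pairs (A ⇒* B via units): (S,P), (Y,P), (Y,S).
S: inherits non-unit rules of {P, S} → Sii | YiS | i | j | jS.
P: inherits non-unit rules of {P} → Sii | j | jS.
Y: inherits non-unit rules of {P, S, Y} → SY | Si | Sii | YiS | i | j | jS.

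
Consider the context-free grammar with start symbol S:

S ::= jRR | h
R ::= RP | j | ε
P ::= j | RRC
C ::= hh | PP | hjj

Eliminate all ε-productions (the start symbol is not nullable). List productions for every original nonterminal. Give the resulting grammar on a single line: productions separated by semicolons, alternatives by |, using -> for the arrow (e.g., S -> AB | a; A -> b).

S -> h | j | jR | jRR; C -> PP | hh | hjj; P -> C | j | RC | RRC; R -> P | j | RP

Nullable set: {R}.
S -> jRR: R, R nullable, giving j | jR | jRR.
P -> RRC: R, R nullable, giving C | RC | RRC.
Drop R -> ε.
R -> RP: R nullable, giving P | RP.
Unchanged (no nullable symbols): S -> h; C -> PP; C -> hh; C -> hjj; P -> j; R -> j.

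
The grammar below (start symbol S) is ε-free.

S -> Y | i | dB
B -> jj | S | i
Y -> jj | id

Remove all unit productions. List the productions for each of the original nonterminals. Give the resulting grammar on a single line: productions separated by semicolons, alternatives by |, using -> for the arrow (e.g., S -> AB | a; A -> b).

S -> i | dB | id | jj; B -> i | dB | id | jj; Y -> id | jj

Unit productions: B->S, S->Y.
Unit pairs (A ⇒* B via units): (B,S), (B,Y), (S,Y).
S: inherits non-unit rules of {S, Y} → dB | i | id | jj.
B: inherits non-unit rules of {B, S, Y} → dB | i | id | jj.
Y: inherits non-unit rules of {Y} → id | jj.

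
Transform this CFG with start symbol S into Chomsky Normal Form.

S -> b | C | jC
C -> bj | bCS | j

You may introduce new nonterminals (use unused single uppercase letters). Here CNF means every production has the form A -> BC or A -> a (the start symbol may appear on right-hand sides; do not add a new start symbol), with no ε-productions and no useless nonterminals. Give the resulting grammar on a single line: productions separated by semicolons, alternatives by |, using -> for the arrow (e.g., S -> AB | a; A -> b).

S -> b | j | AB | AE | BC; A -> b; B -> j; C -> j | AB | AD; D -> CS; E -> CS

No ε-productions.
After unit-elimination: S -> b | j | bj | jC | bCS; C -> j | bj | bCS.
TERM: introduce A -> b, B -> j and substitute in every rule of length ≥2.
BIN: C -> ACS becomes C -> AD, D -> CS; S -> ACS becomes S -> AE, E -> CS.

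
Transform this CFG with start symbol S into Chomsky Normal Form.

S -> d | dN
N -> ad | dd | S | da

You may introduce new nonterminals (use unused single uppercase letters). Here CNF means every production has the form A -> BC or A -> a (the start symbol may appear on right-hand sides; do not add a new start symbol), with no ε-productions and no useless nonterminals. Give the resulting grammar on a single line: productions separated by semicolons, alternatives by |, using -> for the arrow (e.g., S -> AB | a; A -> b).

No ε-productions.
After unit-elimination: S -> d | dN; N -> d | ad | dN | da | dd.
TERM: introduce A -> a, B -> d and substitute in every rule of length ≥2.

S -> d | BN; A -> a; B -> d; N -> d | AB | BA | BB | BN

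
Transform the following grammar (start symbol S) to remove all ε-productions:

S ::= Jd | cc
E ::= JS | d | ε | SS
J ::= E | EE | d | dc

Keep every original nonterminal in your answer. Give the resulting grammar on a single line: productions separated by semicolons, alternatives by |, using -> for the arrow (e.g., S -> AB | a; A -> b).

Nullable set: {E, J}.
S -> Jd: J nullable, giving Jd | d.
Drop E -> ε.
E -> JS: J nullable, giving JS | S.
J -> E: E nullable, giving E.
J -> EE: E, E nullable, giving E | EE.
Unchanged (no nullable symbols): S -> cc; E -> SS; E -> d; J -> d; J -> dc.

S -> d | Jd | cc; E -> S | d | JS | SS; J -> E | d | EE | dc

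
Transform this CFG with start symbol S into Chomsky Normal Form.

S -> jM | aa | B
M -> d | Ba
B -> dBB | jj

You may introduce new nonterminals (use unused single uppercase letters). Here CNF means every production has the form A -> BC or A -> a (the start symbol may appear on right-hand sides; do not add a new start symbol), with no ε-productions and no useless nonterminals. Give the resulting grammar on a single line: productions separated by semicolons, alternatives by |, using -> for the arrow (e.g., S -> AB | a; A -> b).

S -> AF | CC | CM | DD; A -> d; B -> AE | CC; C -> j; D -> a; E -> BB; F -> BB; M -> d | BD

No ε-productions.
After unit-elimination: S -> aa | jM | jj | dBB; B -> jj | dBB; M -> d | Ba.
TERM: introduce D -> a, A -> d, C -> j and substitute in every rule of length ≥2.
BIN: B -> ABB becomes B -> AE, E -> BB; S -> ABB becomes S -> AF, F -> BB.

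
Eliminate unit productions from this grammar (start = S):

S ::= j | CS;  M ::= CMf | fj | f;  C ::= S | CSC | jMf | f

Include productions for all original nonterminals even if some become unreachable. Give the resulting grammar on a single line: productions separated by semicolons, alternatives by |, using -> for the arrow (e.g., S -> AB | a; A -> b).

Unit productions: C->S.
Unit pairs (A ⇒* B via units): (C,S).
S: inherits non-unit rules of {S} → CS | j.
C: inherits non-unit rules of {C, S} → CS | CSC | f | j | jMf.
M: inherits non-unit rules of {M} → CMf | f | fj.

S -> j | CS; C -> f | j | CS | CSC | jMf; M -> f | fj | CMf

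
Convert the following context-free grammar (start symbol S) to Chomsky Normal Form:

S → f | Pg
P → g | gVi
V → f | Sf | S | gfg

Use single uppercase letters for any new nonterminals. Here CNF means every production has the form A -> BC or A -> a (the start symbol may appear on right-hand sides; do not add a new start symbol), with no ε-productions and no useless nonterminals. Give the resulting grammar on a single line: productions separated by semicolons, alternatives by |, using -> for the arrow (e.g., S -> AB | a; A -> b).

S -> f | PA; A -> g; B -> i; C -> f; D -> VB; E -> CA; P -> g | AD; V -> f | AE | PA | SC

No ε-productions.
After unit-elimination: S -> f | Pg; P -> g | gVi; V -> f | Pg | Sf | gfg.
TERM: introduce C -> f, A -> g, B -> i and substitute in every rule of length ≥2.
BIN: P -> AVB becomes P -> AD, D -> VB; V -> ACA becomes V -> AE, E -> CA.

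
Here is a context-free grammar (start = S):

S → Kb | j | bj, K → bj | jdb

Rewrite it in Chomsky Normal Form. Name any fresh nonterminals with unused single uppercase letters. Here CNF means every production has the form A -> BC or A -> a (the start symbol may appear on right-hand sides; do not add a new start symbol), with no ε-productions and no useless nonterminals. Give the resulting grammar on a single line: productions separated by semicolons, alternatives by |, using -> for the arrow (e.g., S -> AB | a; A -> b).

No ε-productions.
No unit productions to eliminate.
TERM: introduce A -> b, C -> d, B -> j and substitute in every rule of length ≥2.
BIN: K -> BCA becomes K -> BD, D -> CA.

S -> j | AB | KA; A -> b; B -> j; C -> d; D -> CA; K -> AB | BD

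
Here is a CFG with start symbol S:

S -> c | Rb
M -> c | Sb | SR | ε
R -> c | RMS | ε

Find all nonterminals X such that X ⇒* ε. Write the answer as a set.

{M, R}

Directly nullable (have an ε-rule): {M, R}.
Not nullable: S — each has a terminal in every rule's right-hand side or depends on a non-nullable symbol.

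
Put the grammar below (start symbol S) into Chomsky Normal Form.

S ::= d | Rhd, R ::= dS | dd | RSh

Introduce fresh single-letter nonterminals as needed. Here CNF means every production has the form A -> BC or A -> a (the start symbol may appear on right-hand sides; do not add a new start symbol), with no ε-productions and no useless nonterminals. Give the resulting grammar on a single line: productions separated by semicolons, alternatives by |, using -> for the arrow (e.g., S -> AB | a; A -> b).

S -> d | RD; A -> h; B -> d; C -> SA; D -> AB; R -> BB | BS | RC

No ε-productions.
No unit productions to eliminate.
TERM: introduce B -> d, A -> h and substitute in every rule of length ≥2.
BIN: R -> RSA becomes R -> RC, C -> SA; S -> RAB becomes S -> RD, D -> AB.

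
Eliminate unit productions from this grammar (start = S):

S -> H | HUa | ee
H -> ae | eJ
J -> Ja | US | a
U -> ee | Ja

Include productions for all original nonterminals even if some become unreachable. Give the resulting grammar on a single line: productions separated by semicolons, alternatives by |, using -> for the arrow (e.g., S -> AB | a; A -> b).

Unit productions: S->H.
Unit pairs (A ⇒* B via units): (S,H).
S: inherits non-unit rules of {H, S} → HUa | ae | eJ | ee.
H: inherits non-unit rules of {H} → ae | eJ.
J: inherits non-unit rules of {J} → Ja | US | a.
U: inherits non-unit rules of {U} → Ja | ee.

S -> ae | eJ | ee | HUa; H -> ae | eJ; J -> a | Ja | US; U -> Ja | ee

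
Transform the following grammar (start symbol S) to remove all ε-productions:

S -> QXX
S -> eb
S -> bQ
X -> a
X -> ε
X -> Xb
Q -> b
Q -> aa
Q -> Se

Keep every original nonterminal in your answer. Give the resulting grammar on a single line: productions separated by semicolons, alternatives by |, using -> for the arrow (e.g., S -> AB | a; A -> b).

Nullable set: {X}.
S -> QXX: X, X nullable, giving Q | QX | QXX.
Drop X -> ε.
X -> Xb: X nullable, giving Xb | b.
Unchanged (no nullable symbols): S -> bQ; S -> eb; Q -> Se; Q -> aa; Q -> b; X -> a.

S -> Q | QX | bQ | eb | QXX; Q -> b | Se | aa; X -> a | b | Xb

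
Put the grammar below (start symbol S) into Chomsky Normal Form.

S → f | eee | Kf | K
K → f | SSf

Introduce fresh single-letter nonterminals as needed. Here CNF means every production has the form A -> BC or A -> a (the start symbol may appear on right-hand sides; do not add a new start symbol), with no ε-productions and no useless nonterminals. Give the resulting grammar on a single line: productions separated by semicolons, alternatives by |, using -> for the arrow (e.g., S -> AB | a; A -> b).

No ε-productions.
After unit-elimination: S -> f | Kf | SSf | eee; K -> f | SSf.
TERM: introduce B -> e, A -> f and substitute in every rule of length ≥2.
BIN: K -> SSA becomes K -> SC, C -> SA; S -> BBB becomes S -> BD, D -> BB; S -> SSA becomes S -> SE, E -> SA.

S -> f | BD | KA | SE; A -> f; B -> e; C -> SA; D -> BB; E -> SA; K -> f | SC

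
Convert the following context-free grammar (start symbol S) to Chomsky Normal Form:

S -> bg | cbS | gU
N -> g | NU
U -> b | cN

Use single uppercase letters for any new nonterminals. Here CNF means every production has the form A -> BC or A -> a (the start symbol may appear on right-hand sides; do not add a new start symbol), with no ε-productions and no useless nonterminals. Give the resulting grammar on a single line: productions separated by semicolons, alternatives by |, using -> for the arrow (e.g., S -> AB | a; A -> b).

S -> AB | BU | CD; A -> b; B -> g; C -> c; D -> AS; N -> g | NU; U -> b | CN

No ε-productions.
No unit productions to eliminate.
TERM: introduce A -> b, C -> c, B -> g and substitute in every rule of length ≥2.
BIN: S -> CAS becomes S -> CD, D -> AS.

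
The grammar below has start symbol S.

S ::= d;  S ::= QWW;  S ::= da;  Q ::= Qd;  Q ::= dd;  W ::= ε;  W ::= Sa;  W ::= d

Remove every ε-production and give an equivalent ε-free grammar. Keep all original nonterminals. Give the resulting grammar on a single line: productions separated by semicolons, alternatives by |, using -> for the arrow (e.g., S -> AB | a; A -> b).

S -> Q | d | QW | da | QWW; Q -> Qd | dd; W -> d | Sa

Nullable set: {W}.
S -> QWW: W, W nullable, giving Q | QW | QWW.
Drop W -> ε.
Unchanged (no nullable symbols): S -> d; S -> da; Q -> Qd; Q -> dd; W -> Sa; W -> d.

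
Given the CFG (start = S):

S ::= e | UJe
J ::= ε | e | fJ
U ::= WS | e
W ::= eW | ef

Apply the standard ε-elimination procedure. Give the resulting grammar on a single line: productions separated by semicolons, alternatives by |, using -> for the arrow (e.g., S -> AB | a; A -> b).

Nullable set: {J}.
S -> UJe: J nullable, giving UJe | Ue.
Drop J -> ε.
J -> fJ: J nullable, giving f | fJ.
Unchanged (no nullable symbols): S -> e; J -> e; U -> WS; U -> e; W -> eW; W -> ef.

S -> e | Ue | UJe; J -> e | f | fJ; U -> e | WS; W -> eW | ef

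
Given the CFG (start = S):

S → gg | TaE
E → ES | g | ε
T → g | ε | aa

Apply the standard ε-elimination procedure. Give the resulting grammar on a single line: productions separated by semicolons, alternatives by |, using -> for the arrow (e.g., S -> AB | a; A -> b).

Nullable set: {E, T}.
S -> TaE: T, E nullable, giving Ta | TaE | a | aE.
Drop E -> ε.
E -> ES: E nullable, giving ES | S.
Drop T -> ε.
Unchanged (no nullable symbols): S -> gg; E -> g; T -> aa; T -> g.

S -> a | Ta | aE | gg | TaE; E -> S | g | ES; T -> g | aa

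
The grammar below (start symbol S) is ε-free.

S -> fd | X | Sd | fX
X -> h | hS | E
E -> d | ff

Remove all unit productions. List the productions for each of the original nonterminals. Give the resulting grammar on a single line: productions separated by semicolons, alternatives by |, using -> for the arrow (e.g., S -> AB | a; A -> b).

S -> d | h | Sd | fX | fd | ff | hS; E -> d | ff; X -> d | h | ff | hS

Unit productions: S->X, X->E.
Unit pairs (A ⇒* B via units): (S,E), (S,X), (X,E).
S: inherits non-unit rules of {E, S, X} → Sd | d | fX | fd | ff | h | hS.
E: inherits non-unit rules of {E} → d | ff.
X: inherits non-unit rules of {E, X} → d | ff | h | hS.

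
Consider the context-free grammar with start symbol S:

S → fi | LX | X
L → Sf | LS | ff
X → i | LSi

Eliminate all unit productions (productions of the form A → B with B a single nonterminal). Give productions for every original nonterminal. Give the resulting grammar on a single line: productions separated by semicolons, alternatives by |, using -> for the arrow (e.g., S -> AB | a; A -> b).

Unit productions: S->X.
Unit pairs (A ⇒* B via units): (S,X).
S: inherits non-unit rules of {S, X} → LSi | LX | fi | i.
L: inherits non-unit rules of {L} → LS | Sf | ff.
X: inherits non-unit rules of {X} → LSi | i.

S -> i | LX | fi | LSi; L -> LS | Sf | ff; X -> i | LSi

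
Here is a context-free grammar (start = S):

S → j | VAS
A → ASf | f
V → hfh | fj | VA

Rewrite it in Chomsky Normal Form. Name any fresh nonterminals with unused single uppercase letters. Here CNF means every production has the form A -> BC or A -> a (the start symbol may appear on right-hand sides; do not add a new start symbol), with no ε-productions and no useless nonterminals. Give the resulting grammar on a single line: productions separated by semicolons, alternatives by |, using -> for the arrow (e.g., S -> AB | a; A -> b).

No ε-productions.
No unit productions to eliminate.
TERM: introduce B -> f, D -> h, C -> j and substitute in every rule of length ≥2.
BIN: A -> ASB becomes A -> AE, E -> SB; S -> VAS becomes S -> VF, F -> AS; V -> DBD becomes V -> DG, G -> BD.

S -> j | VF; A -> f | AE; B -> f; C -> j; D -> h; E -> SB; F -> AS; G -> BD; V -> BC | DG | VA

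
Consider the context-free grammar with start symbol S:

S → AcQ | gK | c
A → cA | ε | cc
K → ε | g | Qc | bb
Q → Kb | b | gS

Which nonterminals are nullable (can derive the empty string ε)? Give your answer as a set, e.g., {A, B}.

Directly nullable (have an ε-rule): {A, K}.
Not nullable: Q, S — each has a terminal in every rule's right-hand side or depends on a non-nullable symbol.

{A, K}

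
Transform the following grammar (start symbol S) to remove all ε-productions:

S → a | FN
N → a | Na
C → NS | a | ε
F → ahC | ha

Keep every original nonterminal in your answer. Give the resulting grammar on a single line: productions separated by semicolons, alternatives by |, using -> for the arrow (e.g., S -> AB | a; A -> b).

Nullable set: {C}.
Drop C -> ε.
F -> ahC: C nullable, giving ah | ahC.
Unchanged (no nullable symbols): S -> FN; S -> a; C -> NS; C -> a; F -> ha; N -> Na; N -> a.

S -> a | FN; C -> a | NS; F -> ah | ha | ahC; N -> a | Na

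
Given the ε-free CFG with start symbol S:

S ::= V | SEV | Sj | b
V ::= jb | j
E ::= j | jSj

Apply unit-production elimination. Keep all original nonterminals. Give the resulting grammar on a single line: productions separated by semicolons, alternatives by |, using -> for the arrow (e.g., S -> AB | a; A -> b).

S -> b | j | Sj | jb | SEV; E -> j | jSj; V -> j | jb

Unit productions: S->V.
Unit pairs (A ⇒* B via units): (S,V).
S: inherits non-unit rules of {S, V} → SEV | Sj | b | j | jb.
E: inherits non-unit rules of {E} → j | jSj.
V: inherits non-unit rules of {V} → j | jb.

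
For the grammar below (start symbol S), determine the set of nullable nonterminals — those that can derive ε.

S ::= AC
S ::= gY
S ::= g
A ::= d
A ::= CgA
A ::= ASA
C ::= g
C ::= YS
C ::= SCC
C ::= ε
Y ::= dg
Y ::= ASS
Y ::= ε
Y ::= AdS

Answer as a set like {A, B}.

Directly nullable (have an ε-rule): {C, Y}.
Not nullable: A, S — each has a terminal in every rule's right-hand side or depends on a non-nullable symbol.

{C, Y}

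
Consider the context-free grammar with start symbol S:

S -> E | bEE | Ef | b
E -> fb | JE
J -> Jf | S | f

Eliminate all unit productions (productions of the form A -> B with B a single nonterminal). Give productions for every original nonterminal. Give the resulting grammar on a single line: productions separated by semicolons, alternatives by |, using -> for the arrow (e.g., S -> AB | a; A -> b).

S -> b | Ef | JE | fb | bEE; E -> JE | fb; J -> b | f | Ef | JE | Jf | fb | bEE

Unit productions: J->S, S->E.
Unit pairs (A ⇒* B via units): (J,E), (J,S), (S,E).
S: inherits non-unit rules of {E, S} → Ef | JE | b | bEE | fb.
E: inherits non-unit rules of {E} → JE | fb.
J: inherits non-unit rules of {E, J, S} → Ef | JE | Jf | b | bEE | f | fb.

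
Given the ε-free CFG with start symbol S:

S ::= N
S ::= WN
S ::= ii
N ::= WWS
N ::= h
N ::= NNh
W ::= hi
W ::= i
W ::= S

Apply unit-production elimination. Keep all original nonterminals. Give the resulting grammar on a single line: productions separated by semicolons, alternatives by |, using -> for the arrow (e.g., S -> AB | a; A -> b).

S -> h | WN | ii | NNh | WWS; N -> h | NNh | WWS; W -> h | i | WN | hi | ii | NNh | WWS

Unit productions: S->N, W->S.
Unit pairs (A ⇒* B via units): (S,N), (W,N), (W,S).
S: inherits non-unit rules of {N, S} → NNh | WN | WWS | h | ii.
N: inherits non-unit rules of {N} → NNh | WWS | h.
W: inherits non-unit rules of {N, S, W} → NNh | WN | WWS | h | hi | i | ii.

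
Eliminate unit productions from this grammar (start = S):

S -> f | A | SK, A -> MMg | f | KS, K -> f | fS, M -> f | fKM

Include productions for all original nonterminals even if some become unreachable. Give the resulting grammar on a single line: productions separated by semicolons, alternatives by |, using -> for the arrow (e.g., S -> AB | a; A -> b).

S -> f | KS | SK | MMg; A -> f | KS | MMg; K -> f | fS; M -> f | fKM

Unit productions: S->A.
Unit pairs (A ⇒* B via units): (S,A).
S: inherits non-unit rules of {A, S} → KS | MMg | SK | f.
A: inherits non-unit rules of {A} → KS | MMg | f.
K: inherits non-unit rules of {K} → f | fS.
M: inherits non-unit rules of {M} → f | fKM.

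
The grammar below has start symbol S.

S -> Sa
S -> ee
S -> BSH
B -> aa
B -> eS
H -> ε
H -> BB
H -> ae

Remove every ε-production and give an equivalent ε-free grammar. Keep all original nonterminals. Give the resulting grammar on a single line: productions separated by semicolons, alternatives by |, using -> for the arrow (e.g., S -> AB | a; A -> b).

S -> BS | Sa | ee | BSH; B -> aa | eS; H -> BB | ae

Nullable set: {H}.
S -> BSH: H nullable, giving BS | BSH.
Drop H -> ε.
Unchanged (no nullable symbols): S -> Sa; S -> ee; B -> aa; B -> eS; H -> BB; H -> ae.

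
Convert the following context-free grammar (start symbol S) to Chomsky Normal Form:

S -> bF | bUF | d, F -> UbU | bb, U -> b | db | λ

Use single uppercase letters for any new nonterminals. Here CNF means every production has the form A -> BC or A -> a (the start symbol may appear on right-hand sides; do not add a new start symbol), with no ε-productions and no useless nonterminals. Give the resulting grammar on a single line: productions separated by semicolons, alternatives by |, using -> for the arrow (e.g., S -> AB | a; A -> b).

Nullable: {U}; after ε-elimination: S -> d | bF | bUF; F -> b | Ub | bU | bb | UbU; U -> b | db.
No unit productions to eliminate.
TERM: introduce A -> b, B -> d and substitute in every rule of length ≥2.
BIN: F -> UAU becomes F -> UC, C -> AU; S -> AUF becomes S -> AD, D -> UF.

S -> d | AD | AF; A -> b; B -> d; C -> AU; D -> UF; F -> b | AA | AU | UA | UC; U -> b | BA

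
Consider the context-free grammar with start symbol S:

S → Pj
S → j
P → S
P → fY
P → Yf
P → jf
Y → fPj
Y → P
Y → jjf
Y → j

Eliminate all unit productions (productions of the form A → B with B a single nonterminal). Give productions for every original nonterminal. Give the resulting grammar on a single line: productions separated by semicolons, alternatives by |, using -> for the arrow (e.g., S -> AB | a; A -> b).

S -> j | Pj; P -> j | Pj | Yf | fY | jf; Y -> j | Pj | Yf | fY | jf | fPj | jjf

Unit productions: P->S, Y->P.
Unit pairs (A ⇒* B via units): (P,S), (Y,P), (Y,S).
S: inherits non-unit rules of {S} → Pj | j.
P: inherits non-unit rules of {P, S} → Pj | Yf | fY | j | jf.
Y: inherits non-unit rules of {P, S, Y} → Pj | Yf | fPj | fY | j | jf | jjf.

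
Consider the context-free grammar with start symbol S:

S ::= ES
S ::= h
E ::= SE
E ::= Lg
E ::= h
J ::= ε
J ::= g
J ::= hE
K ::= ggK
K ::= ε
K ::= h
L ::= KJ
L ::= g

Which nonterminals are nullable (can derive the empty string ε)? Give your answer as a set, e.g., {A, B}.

{J, K, L}

Directly nullable (have an ε-rule): {J, K}.
L is nullable via L -> KJ (every symbol on the right is already known nullable).
Not nullable: E, S — each has a terminal in every rule's right-hand side or depends on a non-nullable symbol.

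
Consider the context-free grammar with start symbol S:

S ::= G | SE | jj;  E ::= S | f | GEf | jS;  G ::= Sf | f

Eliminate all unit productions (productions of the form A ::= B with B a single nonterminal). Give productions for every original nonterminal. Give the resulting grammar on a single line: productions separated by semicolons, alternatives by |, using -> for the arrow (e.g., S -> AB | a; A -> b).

Unit productions: E->S, S->G.
Unit pairs (A ⇒* B via units): (E,G), (E,S), (S,G).
S: inherits non-unit rules of {G, S} → SE | Sf | f | jj.
E: inherits non-unit rules of {E, G, S} → GEf | SE | Sf | f | jS | jj.
G: inherits non-unit rules of {G} → Sf | f.

S -> f | SE | Sf | jj; E -> f | SE | Sf | jS | jj | GEf; G -> f | Sf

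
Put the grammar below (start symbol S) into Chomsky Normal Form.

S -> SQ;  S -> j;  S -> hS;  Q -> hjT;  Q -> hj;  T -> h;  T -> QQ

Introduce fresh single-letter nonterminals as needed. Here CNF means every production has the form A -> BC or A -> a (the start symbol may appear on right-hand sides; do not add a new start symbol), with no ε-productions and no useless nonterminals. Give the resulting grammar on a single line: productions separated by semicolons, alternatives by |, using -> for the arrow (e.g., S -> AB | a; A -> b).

No ε-productions.
No unit productions to eliminate.
TERM: introduce A -> h, B -> j and substitute in every rule of length ≥2.
BIN: Q -> ABT becomes Q -> AC, C -> BT.

S -> j | AS | SQ; A -> h; B -> j; C -> BT; Q -> AB | AC; T -> h | QQ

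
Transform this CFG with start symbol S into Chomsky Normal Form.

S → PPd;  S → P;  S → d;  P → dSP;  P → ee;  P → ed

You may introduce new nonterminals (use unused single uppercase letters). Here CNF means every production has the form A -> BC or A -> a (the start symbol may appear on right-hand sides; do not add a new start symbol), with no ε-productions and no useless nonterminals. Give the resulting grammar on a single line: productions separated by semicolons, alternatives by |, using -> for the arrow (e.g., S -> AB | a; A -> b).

No ε-productions.
After unit-elimination: S -> d | ed | ee | PPd | dSP; P -> ed | ee | dSP.
TERM: introduce A -> d, B -> e and substitute in every rule of length ≥2.
BIN: P -> ASP becomes P -> AC, C -> SP; S -> ASP becomes S -> AD, D -> SP; S -> PPA becomes S -> PE, E -> PA.

S -> d | AD | BA | BB | PE; A -> d; B -> e; C -> SP; D -> SP; E -> PA; P -> AC | BA | BB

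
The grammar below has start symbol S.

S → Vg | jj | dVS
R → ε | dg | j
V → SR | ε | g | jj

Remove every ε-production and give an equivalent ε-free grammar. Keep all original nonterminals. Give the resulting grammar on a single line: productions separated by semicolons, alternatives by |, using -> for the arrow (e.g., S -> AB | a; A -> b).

Nullable set: {R, V}.
S -> Vg: V nullable, giving Vg | g.
S -> dVS: V nullable, giving dS | dVS.
Drop R -> ε.
Drop V -> ε.
V -> SR: R nullable, giving S | SR.
Unchanged (no nullable symbols): S -> jj; R -> dg; R -> j; V -> g; V -> jj.

S -> g | Vg | dS | jj | dVS; R -> j | dg; V -> S | g | SR | jj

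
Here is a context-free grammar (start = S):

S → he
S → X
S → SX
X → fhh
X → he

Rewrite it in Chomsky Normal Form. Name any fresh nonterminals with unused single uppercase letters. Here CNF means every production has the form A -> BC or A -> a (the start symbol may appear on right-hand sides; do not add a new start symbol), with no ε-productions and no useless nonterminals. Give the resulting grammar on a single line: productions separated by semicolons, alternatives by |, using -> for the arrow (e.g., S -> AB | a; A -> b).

S -> AD | BC | SX; A -> f; B -> h; C -> e; D -> BB; E -> BB; X -> AE | BC

No ε-productions.
After unit-elimination: S -> SX | he | fhh; X -> he | fhh.
TERM: introduce C -> e, A -> f, B -> h and substitute in every rule of length ≥2.
BIN: S -> ABB becomes S -> AD, D -> BB; X -> ABB becomes X -> AE, E -> BB.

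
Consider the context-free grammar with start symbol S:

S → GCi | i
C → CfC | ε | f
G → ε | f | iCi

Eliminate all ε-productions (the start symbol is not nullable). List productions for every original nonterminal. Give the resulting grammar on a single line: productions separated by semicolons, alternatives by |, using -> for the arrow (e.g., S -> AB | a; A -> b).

S -> i | Ci | Gi | GCi; C -> f | Cf | fC | CfC; G -> f | ii | iCi

Nullable set: {C, G}.
S -> GCi: G, C nullable, giving Ci | GCi | Gi | i.
Drop C -> ε.
C -> CfC: C, C nullable, giving Cf | CfC | f | fC.
Drop G -> ε.
G -> iCi: C nullable, giving iCi | ii.
Unchanged (no nullable symbols): S -> i; C -> f; G -> f.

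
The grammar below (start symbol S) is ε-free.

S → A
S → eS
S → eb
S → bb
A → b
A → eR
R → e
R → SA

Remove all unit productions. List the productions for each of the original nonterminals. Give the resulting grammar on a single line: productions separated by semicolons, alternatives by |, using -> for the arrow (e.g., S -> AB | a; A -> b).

S -> b | bb | eR | eS | eb; A -> b | eR; R -> e | SA

Unit productions: S->A.
Unit pairs (A ⇒* B via units): (S,A).
S: inherits non-unit rules of {A, S} → b | bb | eR | eS | eb.
A: inherits non-unit rules of {A} → b | eR.
R: inherits non-unit rules of {R} → SA | e.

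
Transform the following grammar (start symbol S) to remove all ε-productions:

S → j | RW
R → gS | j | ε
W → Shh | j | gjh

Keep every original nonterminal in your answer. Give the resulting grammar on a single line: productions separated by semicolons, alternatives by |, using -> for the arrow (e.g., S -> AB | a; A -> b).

S -> W | j | RW; R -> j | gS; W -> j | Shh | gjh

Nullable set: {R}.
S -> RW: R nullable, giving RW | W.
Drop R -> ε.
Unchanged (no nullable symbols): S -> j; R -> gS; R -> j; W -> Shh; W -> gjh; W -> j.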